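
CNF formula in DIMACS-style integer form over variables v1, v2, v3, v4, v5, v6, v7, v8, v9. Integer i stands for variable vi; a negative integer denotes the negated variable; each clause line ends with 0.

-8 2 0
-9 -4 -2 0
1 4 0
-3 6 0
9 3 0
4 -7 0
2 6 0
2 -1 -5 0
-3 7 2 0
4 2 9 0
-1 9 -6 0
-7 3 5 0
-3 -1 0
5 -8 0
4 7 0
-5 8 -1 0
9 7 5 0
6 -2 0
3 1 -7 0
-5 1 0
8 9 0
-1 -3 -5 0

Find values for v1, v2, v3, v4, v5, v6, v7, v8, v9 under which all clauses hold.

Set v1 = False and propagate.
  then v4 is forced to True.
  then v5 is forced to False.
  then v8 is forced to False.
  then v9 is forced to True.
  then v2 is forced to False.
  then v6 is forced to True.
The remaining clauses are satisfied by v3 = True, v7 = True.

v1=0, v2=0, v3=1, v4=1, v5=0, v6=1, v7=1, v8=0, v9=1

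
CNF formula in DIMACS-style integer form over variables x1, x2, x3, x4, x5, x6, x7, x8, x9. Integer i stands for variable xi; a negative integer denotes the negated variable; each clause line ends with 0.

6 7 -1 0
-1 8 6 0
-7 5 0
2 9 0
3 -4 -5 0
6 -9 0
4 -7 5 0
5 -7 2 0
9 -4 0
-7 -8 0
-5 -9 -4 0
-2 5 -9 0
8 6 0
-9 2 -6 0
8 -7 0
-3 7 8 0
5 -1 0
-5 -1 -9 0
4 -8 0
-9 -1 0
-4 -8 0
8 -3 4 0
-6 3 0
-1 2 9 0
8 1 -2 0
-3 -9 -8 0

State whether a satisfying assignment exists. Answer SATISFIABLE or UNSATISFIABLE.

x8 = True:
  propagation gives x7=False, x4=True; an empty clause results — contradiction.
x8 = False:
  propagation gives x6=True, x7=False, x3=False; an empty clause results — contradiction.
Every branch closes, so no satisfying assignment exists.

UNSATISFIABLE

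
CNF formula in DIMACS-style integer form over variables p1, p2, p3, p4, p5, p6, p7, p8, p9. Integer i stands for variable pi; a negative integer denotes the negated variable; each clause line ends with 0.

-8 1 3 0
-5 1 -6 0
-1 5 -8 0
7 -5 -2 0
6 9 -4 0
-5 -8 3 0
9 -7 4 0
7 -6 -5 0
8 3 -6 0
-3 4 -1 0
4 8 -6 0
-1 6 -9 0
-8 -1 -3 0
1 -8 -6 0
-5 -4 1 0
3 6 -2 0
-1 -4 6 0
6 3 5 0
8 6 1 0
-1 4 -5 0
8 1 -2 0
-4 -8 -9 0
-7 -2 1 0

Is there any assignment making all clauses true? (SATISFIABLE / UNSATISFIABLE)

SATISFIABLE

p2 occurs only negated in the remaining clauses — set p2 = False.
Set p1 = False and propagate.
The remaining clauses are satisfied by p3 = True, p4 = False, p5 = True, p6 = False, p7 = True, p8 = True, p9 = True.
So p1 = F, p2 = F, p3 = T, p4 = F, p5 = T, p6 = F, p7 = T, p8 = T, p9 = T is a satisfying assignment.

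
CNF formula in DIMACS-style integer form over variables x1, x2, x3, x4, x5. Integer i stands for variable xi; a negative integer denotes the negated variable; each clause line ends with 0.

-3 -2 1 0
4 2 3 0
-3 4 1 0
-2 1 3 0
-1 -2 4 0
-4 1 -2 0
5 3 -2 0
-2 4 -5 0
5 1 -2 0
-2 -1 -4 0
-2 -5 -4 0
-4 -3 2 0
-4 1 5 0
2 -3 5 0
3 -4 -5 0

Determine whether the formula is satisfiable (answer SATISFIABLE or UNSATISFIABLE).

Try x1 = True.
Try x2 = False.
Branch on x3: take x3 = False.
  then x4 is forced to True.
  then x5 is forced to False.
So x1=T, x2=F, x3=F, x4=T, x5=F is a satisfying assignment.

SATISFIABLE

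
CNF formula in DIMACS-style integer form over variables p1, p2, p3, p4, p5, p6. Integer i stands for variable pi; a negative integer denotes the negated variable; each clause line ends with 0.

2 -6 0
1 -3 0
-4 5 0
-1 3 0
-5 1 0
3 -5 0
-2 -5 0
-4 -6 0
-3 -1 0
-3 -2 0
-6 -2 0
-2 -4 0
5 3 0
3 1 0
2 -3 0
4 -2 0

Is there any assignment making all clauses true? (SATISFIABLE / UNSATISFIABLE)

UNSATISFIABLE

p3 = True:
  propagation gives p1=True; an empty clause results — contradiction.
p3 = False:
  propagation gives p1=False; an empty clause results — contradiction.
Every branch closes, so no satisfying assignment exists.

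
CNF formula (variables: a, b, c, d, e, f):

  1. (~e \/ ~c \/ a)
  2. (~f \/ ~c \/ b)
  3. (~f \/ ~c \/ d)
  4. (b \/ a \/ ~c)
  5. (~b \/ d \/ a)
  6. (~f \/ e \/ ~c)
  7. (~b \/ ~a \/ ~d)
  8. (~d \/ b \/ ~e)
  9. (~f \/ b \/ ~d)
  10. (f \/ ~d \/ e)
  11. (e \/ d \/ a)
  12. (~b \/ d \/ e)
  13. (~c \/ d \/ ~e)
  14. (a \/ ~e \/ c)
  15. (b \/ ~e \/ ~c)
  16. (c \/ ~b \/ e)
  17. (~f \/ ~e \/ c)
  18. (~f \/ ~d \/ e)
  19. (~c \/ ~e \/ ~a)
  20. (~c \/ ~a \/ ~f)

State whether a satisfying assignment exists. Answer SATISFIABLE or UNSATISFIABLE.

SATISFIABLE

Set a = True and propagate.
Try b = False.
For the remaining variables, c = True, d = False, e = False, f = False works.
So a=True, b=False, c=True, d=False, e=False, f=False is a satisfying assignment.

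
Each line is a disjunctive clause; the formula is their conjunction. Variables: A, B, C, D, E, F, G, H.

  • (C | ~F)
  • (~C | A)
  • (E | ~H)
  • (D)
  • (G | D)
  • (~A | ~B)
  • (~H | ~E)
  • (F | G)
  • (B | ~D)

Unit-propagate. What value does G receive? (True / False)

(D) is a unit clause: D = True.
(~D | B): since D = True, the clause reduces to (B). B = True.
In (~B | ~A), ~B is now false; ~A must hold, so A = False.
(A | ~C) with A = False leaves only ~C, so C = False.
(~F | C) with C = False leaves only ~F, so F = False.
In (F | G), F is now false; G must hold, so G = True.

True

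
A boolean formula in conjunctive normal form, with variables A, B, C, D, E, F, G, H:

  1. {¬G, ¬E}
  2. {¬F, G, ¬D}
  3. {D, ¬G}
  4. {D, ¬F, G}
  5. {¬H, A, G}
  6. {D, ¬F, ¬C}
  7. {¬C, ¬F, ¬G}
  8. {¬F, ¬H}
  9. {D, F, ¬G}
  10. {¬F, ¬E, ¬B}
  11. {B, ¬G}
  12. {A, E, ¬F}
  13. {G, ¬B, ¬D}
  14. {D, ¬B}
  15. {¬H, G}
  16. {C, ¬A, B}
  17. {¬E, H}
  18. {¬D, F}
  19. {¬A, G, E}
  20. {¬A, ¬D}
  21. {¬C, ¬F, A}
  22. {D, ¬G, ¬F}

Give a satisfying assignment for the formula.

A = F, B = F, C = T, D = F, E = F, F = F, G = F, H = F

Check each clause:
  1. {¬E, ¬G} — ¬G is true.
  2. {G, ¬D, ¬F} — ¬F is true.
  3. {D, ¬G} — ¬G is true.
  4. {G, D, ¬F} — ¬F is true.
  5. {¬H, A, G} — ¬H is true.
  6. {D, ¬F, ¬C} — ¬F is true.
  7. {¬F, ¬C, ¬G} — ¬G is true.
  8. {¬F, ¬H} — ¬H is true.
  9. {F, ¬G, D} — ¬G is true.
  10. {¬F, ¬B, ¬E} — ¬F is true.
  11. {B, ¬G} — ¬G is true.
  12. {¬F, E, A} — ¬F is true.
  13. {G, ¬B, ¬D} — ¬D is true.
  14. {¬B, D} — ¬B is true.
  15. {¬H, G} — ¬H is true.
  16. {C, B, ¬A} — C is true.
  17. {¬E, H} — ¬E is true.
  18. {¬D, F} — ¬D is true.
  19. {¬A, E, G} — ¬A is true.
  20. {¬D, ¬A} — ¬D is true.
  21. {¬C, A, ¬F} — ¬F is true.
  22. {D, ¬F, ¬G} — ¬G is true.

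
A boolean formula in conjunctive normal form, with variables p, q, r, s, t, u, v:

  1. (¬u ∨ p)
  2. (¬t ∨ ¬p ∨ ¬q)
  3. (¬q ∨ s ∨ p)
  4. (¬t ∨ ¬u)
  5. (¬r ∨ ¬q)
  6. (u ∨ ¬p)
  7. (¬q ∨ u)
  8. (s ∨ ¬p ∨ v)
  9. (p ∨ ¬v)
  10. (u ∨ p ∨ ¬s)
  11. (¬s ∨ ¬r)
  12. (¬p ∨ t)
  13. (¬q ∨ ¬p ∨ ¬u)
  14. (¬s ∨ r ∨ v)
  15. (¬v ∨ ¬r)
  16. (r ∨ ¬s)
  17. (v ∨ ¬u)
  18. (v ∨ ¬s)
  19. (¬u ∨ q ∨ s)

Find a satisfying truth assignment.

p=0, q=0, r=0, s=0, t=0, u=0, v=0

Set p = False and propagate.
  then u is forced to False.
  then q is forced to False.
  then v is forced to False.
  then s is forced to False.
r, t are now unconstrained; take r = False, t = False.
Check each clause:
  1. (p ∨ ¬u) — ¬u is true.
  2. (¬t ∨ ¬q ∨ ¬p) — ¬t is true.
  3. (s ∨ ¬q ∨ p) — ¬q is true.
  4. (¬t ∨ ¬u) — ¬u is true.
  5. (¬r ∨ ¬q) — ¬r is true.
  6. (u ∨ ¬p) — ¬p is true.
  7. (u ∨ ¬q) — ¬q is true.
  8. (v ∨ s ∨ ¬p) — ¬p is true.
  9. (p ∨ ¬v) — ¬v is true.
  10. (u ∨ ¬s ∨ p) — ¬s is true.
  11. (¬r ∨ ¬s) — ¬s is true.
  12. (t ∨ ¬p) — ¬p is true.
  13. (¬u ∨ ¬q ∨ ¬p) — ¬u is true.
  14. (v ∨ r ∨ ¬s) — ¬s is true.
  15. (¬v ∨ ¬r) — ¬v is true.
  16. (r ∨ ¬s) — ¬s is true.
  17. (¬u ∨ v) — ¬u is true.
  18. (v ∨ ¬s) — ¬s is true.
  19. (¬u ∨ s ∨ q) — ¬u is true.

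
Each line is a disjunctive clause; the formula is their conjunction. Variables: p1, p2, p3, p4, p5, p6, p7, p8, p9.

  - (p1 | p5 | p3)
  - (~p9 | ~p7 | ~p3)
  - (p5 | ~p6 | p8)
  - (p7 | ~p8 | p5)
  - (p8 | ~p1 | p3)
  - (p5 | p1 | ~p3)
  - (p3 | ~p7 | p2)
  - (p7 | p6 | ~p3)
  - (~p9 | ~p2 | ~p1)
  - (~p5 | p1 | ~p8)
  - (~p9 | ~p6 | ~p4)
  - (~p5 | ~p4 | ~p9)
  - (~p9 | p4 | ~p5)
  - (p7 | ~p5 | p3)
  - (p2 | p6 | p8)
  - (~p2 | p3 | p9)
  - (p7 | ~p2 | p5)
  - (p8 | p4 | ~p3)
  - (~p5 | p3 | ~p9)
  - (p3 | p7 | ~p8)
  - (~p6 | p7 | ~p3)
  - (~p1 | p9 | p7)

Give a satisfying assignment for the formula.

p1=T, p2=T, p3=T, p4=T, p5=T, p6=F, p7=T, p8=T, p9=F

Check each clause:
  1. (p1 | p3 | p5) — p1 is true.
  2. (~p7 | ~p9 | ~p3) — ~p9 is true.
  3. (p8 | p5 | ~p6) — p8 is true.
  4. (~p8 | p7 | p5) — p5 is true.
  5. (~p1 | p8 | p3) — p8 is true.
  6. (p1 | ~p3 | p5) — p1 is true.
  7. (p2 | ~p7 | p3) — p2 is true.
  8. (p7 | ~p3 | p6) — p7 is true.
  9. (~p1 | ~p2 | ~p9) — ~p9 is true.
  10. (~p8 | ~p5 | p1) — p1 is true.
  11. (~p6 | ~p9 | ~p4) — ~p6 is true.
  12. (~p5 | ~p4 | ~p9) — ~p9 is true.
  13. (~p9 | p4 | ~p5) — p4 is true.
  14. (p7 | p3 | ~p5) — p3 is true.
  15. (p2 | p6 | p8) — p8 is true.
  16. (~p2 | p3 | p9) — p3 is true.
  17. (p5 | p7 | ~p2) — p5 is true.
  18. (p8 | ~p3 | p4) — p8 is true.
  19. (~p9 | ~p5 | p3) — p3 is true.
  20. (~p8 | p3 | p7) — p3 is true.
  21. (~p6 | ~p3 | p7) — ~p6 is true.
  22. (p7 | p9 | ~p1) — p7 is true.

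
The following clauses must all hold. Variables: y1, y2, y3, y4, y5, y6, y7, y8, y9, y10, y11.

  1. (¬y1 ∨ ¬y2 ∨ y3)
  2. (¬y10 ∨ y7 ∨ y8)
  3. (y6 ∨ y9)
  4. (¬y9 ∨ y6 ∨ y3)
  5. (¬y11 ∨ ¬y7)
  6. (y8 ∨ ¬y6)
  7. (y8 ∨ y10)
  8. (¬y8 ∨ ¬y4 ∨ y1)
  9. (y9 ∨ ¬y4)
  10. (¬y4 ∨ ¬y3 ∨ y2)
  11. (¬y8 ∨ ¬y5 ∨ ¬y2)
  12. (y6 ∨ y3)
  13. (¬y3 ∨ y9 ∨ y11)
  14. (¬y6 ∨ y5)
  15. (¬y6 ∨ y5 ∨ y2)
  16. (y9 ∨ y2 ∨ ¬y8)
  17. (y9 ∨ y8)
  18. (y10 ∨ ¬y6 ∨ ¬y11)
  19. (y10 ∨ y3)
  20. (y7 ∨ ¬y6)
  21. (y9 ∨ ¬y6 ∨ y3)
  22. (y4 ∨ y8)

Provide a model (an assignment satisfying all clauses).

Set y1 = False and propagate.
Try y2 = False.
The remaining clauses are satisfied by y3 = True, y4 = False, y5 = True, y6 = False, y7 = True, y8 = True, y9 = True, y10 = False, y11 = False.
Every clause has at least one true literal under this assignment.
Check each clause:
  1. (¬y1 ∨ ¬y2 ∨ y3) — y3 is true.
  2. (y8 ∨ ¬y10 ∨ y7) — y8 is true.
  3. (y9 ∨ y6) — y9 is true.
  4. (y6 ∨ y3 ∨ ¬y9) — y3 is true.
  5. (¬y11 ∨ ¬y7) — ¬y11 is true.
  6. (¬y6 ∨ y8) — y8 is true.
  7. (y10 ∨ y8) — y8 is true.
  8. (¬y4 ∨ y1 ∨ ¬y8) — ¬y4 is true.
  9. (¬y4 ∨ y9) — y9 is true.
  10. (¬y3 ∨ y2 ∨ ¬y4) — ¬y4 is true.
  11. (¬y8 ∨ ¬y5 ∨ ¬y2) — ¬y2 is true.
  12. (y6 ∨ y3) — y3 is true.
  13. (y9 ∨ ¬y3 ∨ y11) — y9 is true.
  14. (¬y6 ∨ y5) — ¬y6 is true.
  15. (y5 ∨ y2 ∨ ¬y6) — ¬y6 is true.
  16. (¬y8 ∨ y9 ∨ y2) — y9 is true.
  17. (y9 ∨ y8) — y8 is true.
  18. (y10 ∨ ¬y6 ∨ ¬y11) — ¬y6 is true.
  19. (y10 ∨ y3) — y3 is true.
  20. (¬y6 ∨ y7) — ¬y6 is true.
  21. (y9 ∨ y3 ∨ ¬y6) — y9 is true.
  22. (y4 ∨ y8) — y8 is true.

y1=F, y2=F, y3=T, y4=F, y5=T, y6=F, y7=T, y8=T, y9=T, y10=F, y11=F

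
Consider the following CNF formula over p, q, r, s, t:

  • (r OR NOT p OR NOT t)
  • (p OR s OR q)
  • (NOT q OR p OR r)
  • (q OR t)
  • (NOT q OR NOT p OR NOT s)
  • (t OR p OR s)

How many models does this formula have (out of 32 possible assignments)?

10

Case analysis on p and q:
  p=1, q=1: remaining (r,s,t) ∈ {(0,0,0); (1,0,0); (1,0,1)} — 3.
  p=1, q=0: remaining (r,s,t) ∈ {(1,0,1); (1,1,1)} — 2.
  p=0, q=1: remaining (r,s,t) ∈ {(1,0,1); (1,1,0); (1,1,1)} — 3.
  p=0, q=0: remaining (r,s,t) ∈ {(0,1,1); (1,1,1)} — 2.
Total: 3 + 2 + 3 + 2 = 10.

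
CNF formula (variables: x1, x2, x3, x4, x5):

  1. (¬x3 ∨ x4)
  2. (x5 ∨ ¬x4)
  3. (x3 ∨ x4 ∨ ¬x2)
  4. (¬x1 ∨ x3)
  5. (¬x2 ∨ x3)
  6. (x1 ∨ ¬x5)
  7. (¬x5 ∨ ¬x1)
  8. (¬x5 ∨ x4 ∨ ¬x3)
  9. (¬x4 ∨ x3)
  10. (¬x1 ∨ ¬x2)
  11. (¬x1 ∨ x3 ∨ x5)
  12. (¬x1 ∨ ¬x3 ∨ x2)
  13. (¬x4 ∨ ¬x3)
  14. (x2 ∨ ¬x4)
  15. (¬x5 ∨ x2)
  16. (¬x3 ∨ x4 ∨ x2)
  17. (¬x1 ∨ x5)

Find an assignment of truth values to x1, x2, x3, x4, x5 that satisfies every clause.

Branch on x1: take x1 = False.
  then x5 is forced to False.
  then x4 is forced to False.
  then x3 is forced to False.
  then x2 is forced to False.

x1 = F, x2 = F, x3 = F, x4 = F, x5 = F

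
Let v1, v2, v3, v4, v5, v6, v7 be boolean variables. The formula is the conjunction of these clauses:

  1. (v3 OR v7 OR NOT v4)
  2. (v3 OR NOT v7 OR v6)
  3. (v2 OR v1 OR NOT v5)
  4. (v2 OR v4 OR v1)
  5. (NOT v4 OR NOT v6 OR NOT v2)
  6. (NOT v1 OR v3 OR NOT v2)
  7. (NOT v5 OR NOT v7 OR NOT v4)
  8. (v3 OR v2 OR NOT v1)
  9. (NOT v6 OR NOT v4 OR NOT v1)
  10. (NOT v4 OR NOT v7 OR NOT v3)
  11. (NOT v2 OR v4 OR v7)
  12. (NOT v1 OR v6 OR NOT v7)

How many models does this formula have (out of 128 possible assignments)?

23

Case analysis on v4 and v1:
  v4=T, v1=T: remaining (v2,v3,v5,v6,v7) ∈ {(F,T,F,F,F); (F,T,T,F,F); (T,T,F,F,F); (T,T,T,F,F)} — 4.
  v4=T, v1=F: 5 of the 32 assignments to (v2,v3,v5,v6,v7) work.
  v4=F, v1=T: v5 free; 4 ways for (v2,v3,v6,v7) × 2^1 = 8.
  v4=F, v1=F: v5 free; 3 ways for (v2,v3,v6,v7) × 2^1 = 6.
Total: 4 + 5 + 8 + 6 = 23.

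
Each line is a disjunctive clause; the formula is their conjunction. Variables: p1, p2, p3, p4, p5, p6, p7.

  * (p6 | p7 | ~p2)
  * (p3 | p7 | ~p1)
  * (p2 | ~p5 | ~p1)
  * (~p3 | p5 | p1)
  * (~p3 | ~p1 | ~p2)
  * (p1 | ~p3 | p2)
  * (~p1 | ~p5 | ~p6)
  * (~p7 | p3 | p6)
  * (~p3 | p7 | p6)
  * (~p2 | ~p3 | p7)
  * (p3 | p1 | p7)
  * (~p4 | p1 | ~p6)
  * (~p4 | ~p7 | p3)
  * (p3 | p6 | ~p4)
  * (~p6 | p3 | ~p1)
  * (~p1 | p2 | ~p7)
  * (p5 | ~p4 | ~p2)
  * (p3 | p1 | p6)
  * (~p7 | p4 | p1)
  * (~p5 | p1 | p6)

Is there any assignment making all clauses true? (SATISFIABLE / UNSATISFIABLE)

Branch on p1: take p1 = True.
Branch on p2: take p2 = False.
  then p5 is forced to False.
  then p7 is forced to False.
  then p3 is forced to True.
  then p6 is forced to True.
p4 is now unconstrained; take p4 = False.
Every clause has at least one true literal under this assignment.
So p1=T, p2=F, p3=T, p4=F, p5=F, p6=T, p7=F is a satisfying assignment.

SATISFIABLE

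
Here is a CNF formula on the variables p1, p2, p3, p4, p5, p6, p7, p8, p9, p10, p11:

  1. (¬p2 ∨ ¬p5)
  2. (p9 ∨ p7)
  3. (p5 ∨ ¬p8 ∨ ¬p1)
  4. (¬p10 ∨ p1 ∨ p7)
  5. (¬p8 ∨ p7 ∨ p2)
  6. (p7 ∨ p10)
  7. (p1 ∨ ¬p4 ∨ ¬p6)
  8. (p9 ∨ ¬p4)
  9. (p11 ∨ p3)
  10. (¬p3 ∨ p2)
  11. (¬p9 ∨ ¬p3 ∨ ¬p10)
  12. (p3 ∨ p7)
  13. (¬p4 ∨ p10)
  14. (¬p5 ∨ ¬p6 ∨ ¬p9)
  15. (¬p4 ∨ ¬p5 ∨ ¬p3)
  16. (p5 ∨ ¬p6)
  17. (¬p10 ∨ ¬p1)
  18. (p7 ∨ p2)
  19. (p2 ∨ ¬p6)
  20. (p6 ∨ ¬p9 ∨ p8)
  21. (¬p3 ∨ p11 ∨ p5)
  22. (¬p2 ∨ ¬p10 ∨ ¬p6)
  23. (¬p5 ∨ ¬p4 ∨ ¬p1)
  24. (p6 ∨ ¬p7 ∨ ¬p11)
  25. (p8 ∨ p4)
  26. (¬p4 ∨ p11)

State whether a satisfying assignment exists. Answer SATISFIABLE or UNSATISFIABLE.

UNSATISFIABLE

p4 = True:
  propagation gives p9=True, p10=True, p3=False, p11=True; an empty clause results — contradiction.
p4 = False:
  p7 = True:
    p5 = True:
      propagation gives p2=False, p3=False, p11=True; contradiction.
    p5 = False:
      propagation gives p1=False, p6=False, p11=False; contradiction.
  p7 = False:
    propagation gives p9=True, p2=True, p5=False, p1=False; an empty clause results — contradiction.
Every branch closes, so no satisfying assignment exists.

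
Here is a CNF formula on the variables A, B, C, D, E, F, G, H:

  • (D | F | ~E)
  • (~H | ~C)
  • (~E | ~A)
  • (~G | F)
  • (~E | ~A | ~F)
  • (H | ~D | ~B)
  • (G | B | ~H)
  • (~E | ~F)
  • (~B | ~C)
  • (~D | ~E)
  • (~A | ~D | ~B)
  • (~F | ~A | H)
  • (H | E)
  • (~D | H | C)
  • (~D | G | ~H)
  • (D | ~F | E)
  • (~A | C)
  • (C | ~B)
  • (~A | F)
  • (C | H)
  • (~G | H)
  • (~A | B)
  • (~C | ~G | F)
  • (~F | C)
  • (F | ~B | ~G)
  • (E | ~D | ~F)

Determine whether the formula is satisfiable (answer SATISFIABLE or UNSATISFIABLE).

UNSATISFIABLE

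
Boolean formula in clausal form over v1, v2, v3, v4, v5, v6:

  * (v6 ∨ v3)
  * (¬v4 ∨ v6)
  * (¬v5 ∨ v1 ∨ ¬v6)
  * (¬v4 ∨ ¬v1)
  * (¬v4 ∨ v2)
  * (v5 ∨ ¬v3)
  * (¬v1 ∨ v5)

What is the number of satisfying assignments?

11

Case analysis on v1 and v4:
  v1=T, v4=T: a clause becomes empty — 0.
  v1=T, v4=F: v2 free; 3 ways for (v3,v5,v6) × 2^1 = 6.
  v1=F, v4=T: remaining (v2,v3,v5,v6) ∈ {(T,F,F,T)} — 1.
  v1=F, v4=F: remaining (v2,v3,v5,v6) ∈ {(F,F,F,T); (F,T,T,F); (T,F,F,T); (T,T,T,F)} — 4.
Total: 0 + 6 + 1 + 4 = 11.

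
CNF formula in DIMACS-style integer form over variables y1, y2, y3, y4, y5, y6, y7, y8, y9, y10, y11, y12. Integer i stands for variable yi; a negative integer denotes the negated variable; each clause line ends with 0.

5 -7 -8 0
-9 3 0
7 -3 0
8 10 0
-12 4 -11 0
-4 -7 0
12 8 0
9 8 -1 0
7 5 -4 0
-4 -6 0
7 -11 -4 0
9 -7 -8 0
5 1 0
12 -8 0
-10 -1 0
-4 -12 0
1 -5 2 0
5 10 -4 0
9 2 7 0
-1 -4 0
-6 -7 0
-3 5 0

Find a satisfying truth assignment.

y1 = T  y2 = T  y3 = F  y4 = F  y5 = T  y6 = T  y7 = F  y8 = T  y9 = F  y10 = F  y11 = F  y12 = T

Check each clause:
  1. (¬y7 ∨ ¬y8 ∨ y5) — ¬y7 is true.
  2. (¬y9 ∨ y3) — ¬y9 is true.
  3. (¬y3 ∨ y7) — ¬y3 is true.
  4. (y8 ∨ y10) — y8 is true.
  5. (¬y11 ∨ ¬y12 ∨ y4) — ¬y11 is true.
  6. (¬y4 ∨ ¬y7) — ¬y7 is true.
  7. (y12 ∨ y8) — y8 is true.
  8. (¬y1 ∨ y9 ∨ y8) — y8 is true.
  9. (y5 ∨ ¬y4 ∨ y7) — ¬y4 is true.
  10. (¬y6 ∨ ¬y4) — ¬y4 is true.
  11. (¬y11 ∨ y7 ∨ ¬y4) — ¬y4 is true.
  12. (¬y7 ∨ ¬y8 ∨ y9) — ¬y7 is true.
  13. (y1 ∨ y5) — y1 is true.
  14. (y12 ∨ ¬y8) — y12 is true.
  15. (¬y1 ∨ ¬y10) — ¬y10 is true.
  16. (¬y12 ∨ ¬y4) — ¬y4 is true.
  17. (y2 ∨ ¬y5 ∨ y1) — y1 is true.
  18. (y10 ∨ y5 ∨ ¬y4) — ¬y4 is true.
  19. (y7 ∨ y9 ∨ y2) — y2 is true.
  20. (¬y1 ∨ ¬y4) — ¬y4 is true.
  21. (¬y7 ∨ ¬y6) — ¬y7 is true.
  22. (¬y3 ∨ y5) — y5 is true.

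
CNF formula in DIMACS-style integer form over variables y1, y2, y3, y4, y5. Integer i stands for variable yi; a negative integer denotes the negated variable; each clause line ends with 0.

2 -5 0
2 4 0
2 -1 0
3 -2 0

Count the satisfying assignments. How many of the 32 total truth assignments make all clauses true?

Case analysis on y2 and y1:
  y2=T, y1=T: remaining (y3,y4,y5) ∈ {(T,F,F); (T,F,T); (T,T,F); (T,T,T)} — 4.
  y2=T, y1=F: remaining (y3,y4,y5) ∈ {(T,F,F); (T,F,T); (T,T,F); (T,T,T)} — 4.
  y2=F, y1=T: a clause becomes empty — 0.
  y2=F, y1=F: remaining (y3,y4,y5) ∈ {(F,T,F); (T,T,F)} — 2.
Total: 4 + 4 + 0 + 2 = 10.

10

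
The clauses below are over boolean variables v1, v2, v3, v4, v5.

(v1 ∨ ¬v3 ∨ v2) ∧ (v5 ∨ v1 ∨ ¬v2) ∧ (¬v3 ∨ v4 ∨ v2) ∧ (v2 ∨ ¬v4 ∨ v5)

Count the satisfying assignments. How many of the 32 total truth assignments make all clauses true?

19

Case analysis on v2 and v1:
  v2=1, v1=1: v3, v4, v5 free → 2^3 = 8.
  v2=1, v1=0: remaining (v3,v4,v5) ∈ {(0,0,1); (0,1,1); (1,0,1); (1,1,1)} — 4.
  v2=0, v1=1: remaining (v3,v4,v5) ∈ {(0,0,0); (0,0,1); (0,1,1); (1,1,1)} — 4.
  v2=0, v1=0: remaining (v3,v4,v5) ∈ {(0,0,0); (0,0,1); (0,1,1)} — 3.
Total: 8 + 4 + 4 + 3 = 19.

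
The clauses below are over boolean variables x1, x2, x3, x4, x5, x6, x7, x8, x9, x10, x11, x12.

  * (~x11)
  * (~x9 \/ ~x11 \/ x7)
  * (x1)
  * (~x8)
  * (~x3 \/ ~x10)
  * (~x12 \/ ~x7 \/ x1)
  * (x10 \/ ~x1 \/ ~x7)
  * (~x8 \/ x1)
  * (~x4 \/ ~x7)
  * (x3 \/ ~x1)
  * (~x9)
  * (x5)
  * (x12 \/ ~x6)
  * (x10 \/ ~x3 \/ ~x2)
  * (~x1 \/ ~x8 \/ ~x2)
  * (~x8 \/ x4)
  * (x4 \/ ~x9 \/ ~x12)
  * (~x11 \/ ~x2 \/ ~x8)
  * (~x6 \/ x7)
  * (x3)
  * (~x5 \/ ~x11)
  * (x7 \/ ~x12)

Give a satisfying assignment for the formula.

(~x11) is a unit clause, so x11 = False.
The clause (x1) is unit: x1 must be True.
(~x8) is a unit clause, so x8 = False.
Unit propagation: (x3) forces x3 = True.
The clause (~x10) is unit: x10 must be False.
(~x7) is a unit clause, so x7 = False.
The clause (~x9) is unit: x9 must be False.
(x5) is a unit clause, so x5 = True.
Unit propagation: (~x2) forces x2 = False.
Unit propagation: (~x6) forces x6 = False.
The clause (~x12) is unit: x12 must be False.
x4 is now unconstrained; take x4 = True.

x1=True, x2=False, x3=True, x4=True, x5=True, x6=False, x7=False, x8=False, x9=False, x10=False, x11=False, x12=False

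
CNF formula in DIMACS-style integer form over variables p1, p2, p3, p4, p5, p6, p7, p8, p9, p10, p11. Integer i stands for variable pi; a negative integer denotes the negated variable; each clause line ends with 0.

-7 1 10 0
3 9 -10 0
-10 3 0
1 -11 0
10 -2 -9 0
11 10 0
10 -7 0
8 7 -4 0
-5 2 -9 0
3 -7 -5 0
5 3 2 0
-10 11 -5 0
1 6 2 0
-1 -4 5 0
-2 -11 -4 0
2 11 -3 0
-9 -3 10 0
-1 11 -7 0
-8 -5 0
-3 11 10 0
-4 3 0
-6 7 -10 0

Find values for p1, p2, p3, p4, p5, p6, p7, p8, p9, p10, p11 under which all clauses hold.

p4 occurs only negated in the remaining clauses — set p4 = False.
Branch on p1: take p1 = False.
  then p11 is forced to False.
  then p10 is forced to True.
  then p3 is forced to True.
  then p5 is forced to False.
  then p2 is forced to True.
For the remaining variables, p6 = False, p7 = True, p8 = True, p9 = True works.
Every clause has at least one true literal under this assignment.
Check each clause:
  1. (¬p7 ∨ p10 ∨ p1) — p10 is true.
  2. (p9 ∨ p3 ∨ ¬p10) — p9 is true.
  3. (¬p10 ∨ p3) — p3 is true.
  4. (¬p11 ∨ p1) — ¬p11 is true.
  5. (p10 ∨ ¬p2 ∨ ¬p9) — p10 is true.
  6. (p10 ∨ p11) — p10 is true.
  7. (¬p7 ∨ p10) — p10 is true.
  8. (p8 ∨ ¬p4 ∨ p7) — p8 is true.
  9. (p2 ∨ ¬p5 ∨ ¬p9) — p2 is true.
  10. (¬p7 ∨ p3 ∨ ¬p5) — p3 is true.
  11. (p3 ∨ p5 ∨ p2) — p2 is true.
  12. (p11 ∨ ¬p5 ∨ ¬p10) — ¬p5 is true.
  13. (p2 ∨ p1 ∨ p6) — p2 is true.
  14. (p5 ∨ ¬p1 ∨ ¬p4) — ¬p4 is true.
  15. (¬p2 ∨ ¬p11 ∨ ¬p4) — ¬p4 is true.
  16. (p2 ∨ ¬p3 ∨ p11) — p2 is true.
  17. (¬p9 ∨ ¬p3 ∨ p10) — p10 is true.
  18. (¬p7 ∨ p11 ∨ ¬p1) — ¬p1 is true.
  19. (¬p5 ∨ ¬p8) — ¬p5 is true.
  20. (p10 ∨ ¬p3 ∨ p11) — p10 is true.
  21. (p3 ∨ ¬p4) — p3 is true.
  22. (¬p6 ∨ ¬p10 ∨ p7) — ¬p6 is true.

p1 = F, p2 = T, p3 = T, p4 = F, p5 = F, p6 = F, p7 = T, p8 = T, p9 = T, p10 = T, p11 = F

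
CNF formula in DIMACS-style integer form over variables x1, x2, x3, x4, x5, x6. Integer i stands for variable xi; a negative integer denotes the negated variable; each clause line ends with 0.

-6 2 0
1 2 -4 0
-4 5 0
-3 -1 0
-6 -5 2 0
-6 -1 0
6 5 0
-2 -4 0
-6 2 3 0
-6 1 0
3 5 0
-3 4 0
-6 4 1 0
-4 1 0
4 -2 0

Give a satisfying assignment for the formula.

x1=1, x2=0, x3=0, x4=1, x5=1, x6=0

Check each clause:
  1. {x2, ¬x6} — ¬x6 is true.
  2. {¬x4, x2, x1} — x1 is true.
  3. {x5, ¬x4} — x5 is true.
  4. {¬x1, ¬x3} — ¬x3 is true.
  5. {¬x5, x2, ¬x6} — ¬x6 is true.
  6. {¬x1, ¬x6} — ¬x6 is true.
  7. {x5, x6} — x5 is true.
  8. {¬x4, ¬x2} — ¬x2 is true.
  9. {¬x6, x3, x2} — ¬x6 is true.
  10. {¬x6, x1} — x1 is true.
  11. {x3, x5} — x5 is true.
  12. {¬x3, x4} — x4 is true.
  13. {x1, ¬x6, x4} — x1 is true.
  14. {x1, ¬x4} — x1 is true.
  15. {x4, ¬x2} — x4 is true.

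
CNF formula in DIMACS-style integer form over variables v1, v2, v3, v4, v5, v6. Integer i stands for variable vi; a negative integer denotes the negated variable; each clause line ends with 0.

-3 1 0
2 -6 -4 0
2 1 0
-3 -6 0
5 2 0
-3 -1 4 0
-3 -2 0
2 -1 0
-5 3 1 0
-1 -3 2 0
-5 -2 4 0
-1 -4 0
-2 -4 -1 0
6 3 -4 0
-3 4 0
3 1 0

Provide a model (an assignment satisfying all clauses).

Try v1 = True.
  then v2 is forced to True.
  then v3 is forced to False.
  then v4 is forced to False.
  then v5 is forced to False.
v6 is now unconstrained; take v6 = True.
Every clause has at least one true literal under this assignment.

v1 = True, v2 = True, v3 = False, v4 = False, v5 = False, v6 = True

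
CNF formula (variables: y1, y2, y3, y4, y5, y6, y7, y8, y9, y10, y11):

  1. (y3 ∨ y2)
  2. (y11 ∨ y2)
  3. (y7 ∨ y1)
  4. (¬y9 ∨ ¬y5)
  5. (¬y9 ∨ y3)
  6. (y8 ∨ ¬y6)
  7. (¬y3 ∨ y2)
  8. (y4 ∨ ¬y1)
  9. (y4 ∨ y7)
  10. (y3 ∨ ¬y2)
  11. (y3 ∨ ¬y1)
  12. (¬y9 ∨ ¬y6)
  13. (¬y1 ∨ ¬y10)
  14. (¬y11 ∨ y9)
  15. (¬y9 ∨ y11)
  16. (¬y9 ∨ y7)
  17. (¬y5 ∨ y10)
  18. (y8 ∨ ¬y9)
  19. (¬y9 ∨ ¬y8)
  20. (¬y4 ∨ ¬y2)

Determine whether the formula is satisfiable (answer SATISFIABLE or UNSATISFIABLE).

y5 occurs only negated in the remaining clauses — set y5 = False.
y6 occurs only negated in the remaining clauses — set y6 = False.
Set y1 = False and propagate.
  then y7 is forced to True.
Branch on y2: take y2 = True.
  then y3 is forced to True.
  then y4 is forced to False.
For the remaining variables, y8 = False, y9 = False, y10 = False, y11 = False works.
So y1 = 0  y2 = 1  y3 = 1  y4 = 0  y5 = 0  y6 = 0  y7 = 1  y8 = 0  y9 = 0  y10 = 0  y11 = 0 is a satisfying assignment.

SATISFIABLE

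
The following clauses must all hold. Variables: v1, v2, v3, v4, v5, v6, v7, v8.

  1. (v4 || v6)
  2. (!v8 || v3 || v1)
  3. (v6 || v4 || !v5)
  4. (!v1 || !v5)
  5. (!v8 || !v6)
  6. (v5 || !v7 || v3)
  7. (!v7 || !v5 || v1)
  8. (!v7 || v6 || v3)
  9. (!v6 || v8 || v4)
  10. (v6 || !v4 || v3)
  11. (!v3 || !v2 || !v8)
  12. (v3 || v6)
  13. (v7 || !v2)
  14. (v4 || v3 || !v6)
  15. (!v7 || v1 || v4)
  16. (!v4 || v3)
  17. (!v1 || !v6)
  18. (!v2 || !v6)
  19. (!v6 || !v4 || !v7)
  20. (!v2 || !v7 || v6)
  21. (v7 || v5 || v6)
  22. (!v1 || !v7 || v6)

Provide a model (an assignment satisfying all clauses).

v1=False, v2=False, v3=True, v4=True, v5=False, v6=True, v7=False, v8=False

Pure literal: v2 appears only negated; assign v2 = False.
Set v1 = False and propagate.
Branch on v3: take v3 = True.
Set v4 = True and propagate.
The remaining clauses are satisfied by v5 = False, v6 = True, v7 = False, v8 = False.
Every clause has at least one true literal under this assignment.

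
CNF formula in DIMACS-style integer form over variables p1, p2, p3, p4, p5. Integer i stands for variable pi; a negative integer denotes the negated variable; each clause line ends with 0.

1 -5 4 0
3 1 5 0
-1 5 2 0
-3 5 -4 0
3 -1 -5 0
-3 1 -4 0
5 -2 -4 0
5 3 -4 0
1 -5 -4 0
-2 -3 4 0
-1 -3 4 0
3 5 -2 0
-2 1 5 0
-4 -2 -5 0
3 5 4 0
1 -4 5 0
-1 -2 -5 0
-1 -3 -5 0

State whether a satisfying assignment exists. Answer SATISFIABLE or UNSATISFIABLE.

Set p1 = False and propagate.
The remaining clauses are satisfied by p2 = False, p3 = True, p4 = False, p5 = False.
Every clause has at least one true literal under this assignment.
So p1=F, p2=F, p3=T, p4=F, p5=F is a satisfying assignment.

SATISFIABLE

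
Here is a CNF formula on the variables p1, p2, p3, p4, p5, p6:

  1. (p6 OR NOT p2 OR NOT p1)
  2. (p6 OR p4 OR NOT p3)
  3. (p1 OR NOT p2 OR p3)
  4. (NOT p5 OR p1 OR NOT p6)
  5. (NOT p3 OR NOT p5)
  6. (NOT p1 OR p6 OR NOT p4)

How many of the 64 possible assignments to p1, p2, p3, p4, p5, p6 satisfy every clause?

26

Case analysis on p1 and p6:
  p1=1, p6=1: p2, p4 free; 3 ways for (p3,p5) × 2^2 = 12.
  p1=1, p6=0: remaining (p2,p3,p4,p5) ∈ {(0,0,0,0); (0,0,0,1)} — 2.
  p1=0, p6=1: p4 free; 3 ways for (p2,p3,p5) × 2^1 = 6.
  p1=0, p6=0: 6 of the 16 assignments to (p2,p3,p4,p5) work.
Total: 12 + 2 + 6 + 6 = 26.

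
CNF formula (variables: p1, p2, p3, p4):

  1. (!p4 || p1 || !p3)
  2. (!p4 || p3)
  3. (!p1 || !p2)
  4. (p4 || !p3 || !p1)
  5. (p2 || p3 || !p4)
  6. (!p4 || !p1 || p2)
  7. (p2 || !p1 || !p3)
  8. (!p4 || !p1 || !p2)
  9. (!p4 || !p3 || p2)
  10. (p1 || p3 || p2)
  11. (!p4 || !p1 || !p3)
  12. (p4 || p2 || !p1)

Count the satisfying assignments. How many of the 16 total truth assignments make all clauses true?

3

Satisfying assignments:
  p1=0 p2=0 p3=1 p4=0
  p1=0 p2=1 p3=0 p4=0
  p1=0 p2=1 p3=1 p4=0
Count: 3.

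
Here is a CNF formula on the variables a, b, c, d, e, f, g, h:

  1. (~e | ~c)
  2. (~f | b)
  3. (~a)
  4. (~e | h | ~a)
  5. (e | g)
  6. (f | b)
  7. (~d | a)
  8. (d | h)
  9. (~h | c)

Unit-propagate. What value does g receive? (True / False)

True

(~a) stands alone — a = False.
(~d | a): since a = False, the clause reduces to (~d). d = False.
(h | d): since d = False, the clause reduces to (h). h = True.
(c | ~h) with h = True leaves only c, so c = True.
From (~c | ~e) and c = True: e = False.
In (g | e), e is now false; g must hold, so g = True.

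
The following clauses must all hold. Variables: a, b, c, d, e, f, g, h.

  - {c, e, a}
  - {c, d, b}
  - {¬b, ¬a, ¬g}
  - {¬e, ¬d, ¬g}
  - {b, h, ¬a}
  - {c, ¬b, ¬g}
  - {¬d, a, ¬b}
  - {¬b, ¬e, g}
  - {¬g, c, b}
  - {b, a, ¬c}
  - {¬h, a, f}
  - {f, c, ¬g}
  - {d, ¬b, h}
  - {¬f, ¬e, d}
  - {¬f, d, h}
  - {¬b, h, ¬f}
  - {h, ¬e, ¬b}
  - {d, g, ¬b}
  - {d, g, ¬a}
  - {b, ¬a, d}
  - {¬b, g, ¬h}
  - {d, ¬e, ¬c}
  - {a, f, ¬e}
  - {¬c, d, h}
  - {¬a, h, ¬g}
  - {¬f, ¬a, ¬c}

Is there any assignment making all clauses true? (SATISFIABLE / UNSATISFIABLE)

SATISFIABLE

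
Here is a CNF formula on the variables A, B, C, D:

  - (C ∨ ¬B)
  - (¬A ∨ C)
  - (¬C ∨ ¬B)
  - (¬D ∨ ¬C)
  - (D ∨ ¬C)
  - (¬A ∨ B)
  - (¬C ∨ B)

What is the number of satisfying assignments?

2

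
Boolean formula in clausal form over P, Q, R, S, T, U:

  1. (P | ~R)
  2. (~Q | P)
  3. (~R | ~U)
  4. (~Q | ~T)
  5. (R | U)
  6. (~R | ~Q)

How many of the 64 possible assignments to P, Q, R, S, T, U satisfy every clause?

Split on R, then Q.
  R=1, Q=1: a clause becomes empty — 0.
  R=1, Q=0: remaining (P,S,T,U) ∈ {(1,0,0,0); (1,0,1,0); (1,1,0,0); (1,1,1,0)} — 4.
  R=0, Q=1: remaining (P,S,T,U) ∈ {(1,0,0,1); (1,1,0,1)} — 2.
  R=0, Q=0: forces U=1; P, S, T free → 2^3 = 8.
Total: 0 + 4 + 2 + 8 = 14.

14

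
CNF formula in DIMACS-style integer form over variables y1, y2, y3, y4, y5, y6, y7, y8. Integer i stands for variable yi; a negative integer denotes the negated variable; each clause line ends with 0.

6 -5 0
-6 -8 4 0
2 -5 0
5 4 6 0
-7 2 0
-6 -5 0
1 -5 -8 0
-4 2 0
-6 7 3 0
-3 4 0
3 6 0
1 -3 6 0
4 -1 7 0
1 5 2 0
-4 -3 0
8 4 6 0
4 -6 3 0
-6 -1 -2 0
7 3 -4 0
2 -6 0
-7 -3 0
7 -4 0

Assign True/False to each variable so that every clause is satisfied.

y1=0, y2=1, y3=0, y4=1, y5=0, y6=1, y7=1, y8=0

Check each clause:
  1. (y6 ∨ ¬y5) — ¬y5 is true.
  2. (y4 ∨ ¬y8 ∨ ¬y6) — ¬y8 is true.
  3. (¬y5 ∨ y2) — y2 is true.
  4. (y4 ∨ y6 ∨ y5) — y4 is true.
  5. (y2 ∨ ¬y7) — y2 is true.
  6. (¬y6 ∨ ¬y5) — ¬y5 is true.
  7. (¬y8 ∨ y1 ∨ ¬y5) — ¬y8 is true.
  8. (y2 ∨ ¬y4) — y2 is true.
  9. (y7 ∨ y3 ∨ ¬y6) — y7 is true.
  10. (¬y3 ∨ y4) — y4 is true.
  11. (y6 ∨ y3) — y6 is true.
  12. (y1 ∨ ¬y3 ∨ y6) — ¬y3 is true.
  13. (y7 ∨ y4 ∨ ¬y1) — y4 is true.
  14. (y5 ∨ y2 ∨ y1) — y2 is true.
  15. (¬y3 ∨ ¬y4) — ¬y3 is true.
  16. (y8 ∨ y4 ∨ y6) — y4 is true.
  17. (y4 ∨ y3 ∨ ¬y6) — y4 is true.
  18. (¬y1 ∨ ¬y2 ∨ ¬y6) — ¬y1 is true.
  19. (y7 ∨ y3 ∨ ¬y4) — y7 is true.
  20. (y2 ∨ ¬y6) — y2 is true.
  21. (¬y7 ∨ ¬y3) — ¬y3 is true.
  22. (¬y4 ∨ y7) — y7 is true.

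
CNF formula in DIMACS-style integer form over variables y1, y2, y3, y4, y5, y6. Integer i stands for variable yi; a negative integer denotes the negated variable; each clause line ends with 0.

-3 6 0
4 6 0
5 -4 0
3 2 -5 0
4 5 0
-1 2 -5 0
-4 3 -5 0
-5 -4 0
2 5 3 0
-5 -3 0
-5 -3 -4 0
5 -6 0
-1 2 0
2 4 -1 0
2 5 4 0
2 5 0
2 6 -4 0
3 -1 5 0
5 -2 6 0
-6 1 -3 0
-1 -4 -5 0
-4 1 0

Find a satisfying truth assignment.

Try y1 = True.
  then y2 is forced to True.
Try y3 = False.
  then y5 is forced to True.
  then y4 is forced to False.
  then y6 is forced to True.
Every clause has at least one true literal under this assignment.
Check each clause:
  1. (y6 \/ ~y3) — ~y3 is true.
  2. (y6 \/ y4) — y6 is true.
  3. (~y4 \/ y5) — ~y4 is true.
  4. (y3 \/ y2 \/ ~y5) — y2 is true.
  5. (y4 \/ y5) — y5 is true.
  6. (~y5 \/ ~y1 \/ y2) — y2 is true.
  7. (~y5 \/ ~y4 \/ y3) — ~y4 is true.
  8. (~y5 \/ ~y4) — ~y4 is true.
  9. (y3 \/ y5 \/ y2) — y2 is true.
  10. (~y3 \/ ~y5) — ~y3 is true.
  11. (~y5 \/ ~y4 \/ ~y3) — ~y4 is true.
  12. (~y6 \/ y5) — y5 is true.
  13. (~y1 \/ y2) — y2 is true.
  14. (~y1 \/ y2 \/ y4) — y2 is true.
  15. (y2 \/ y4 \/ y5) — y2 is true.
  16. (y2 \/ y5) — y2 is true.
  17. (y2 \/ y6 \/ ~y4) — y2 is true.
  18. (y3 \/ ~y1 \/ y5) — y5 is true.
  19. (y5 \/ y6 \/ ~y2) — y5 is true.
  20. (y1 \/ ~y3 \/ ~y6) — y1 is true.
  21. (~y5 \/ ~y1 \/ ~y4) — ~y4 is true.
  22. (y1 \/ ~y4) — y1 is true.

y1=T, y2=T, y3=F, y4=F, y5=T, y6=T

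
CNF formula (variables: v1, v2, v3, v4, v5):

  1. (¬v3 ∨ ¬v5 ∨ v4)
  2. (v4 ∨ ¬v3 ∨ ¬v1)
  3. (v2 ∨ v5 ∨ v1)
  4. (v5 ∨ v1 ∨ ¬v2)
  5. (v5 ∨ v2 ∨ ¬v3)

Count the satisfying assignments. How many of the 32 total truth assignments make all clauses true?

Split on v5, then v1.
  v5=1, v1=1: v2 free; 3 ways for (v3,v4) × 2^1 = 6.
  v5=1, v1=0: v2 free; 3 ways for (v3,v4) × 2^1 = 6.
  v5=0, v1=1: 5 of the 8 assignments to (v2,v3,v4) work.
  v5=0, v1=0: a clause becomes empty — 0.
Total: 6 + 6 + 5 + 0 = 17.

17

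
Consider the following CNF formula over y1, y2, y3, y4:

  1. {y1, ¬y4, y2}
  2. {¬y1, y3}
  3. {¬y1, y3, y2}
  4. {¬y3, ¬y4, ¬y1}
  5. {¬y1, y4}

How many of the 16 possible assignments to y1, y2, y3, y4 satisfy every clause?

6

Satisfying assignments:
  y1=0 y2=0 y3=0 y4=0
  y1=0 y2=0 y3=1 y4=0
  y1=0 y2=1 y3=0 y4=0
  y1=0 y2=1 y3=0 y4=1
  y1=0 y2=1 y3=1 y4=0
  y1=0 y2=1 y3=1 y4=1
That's 6 in total.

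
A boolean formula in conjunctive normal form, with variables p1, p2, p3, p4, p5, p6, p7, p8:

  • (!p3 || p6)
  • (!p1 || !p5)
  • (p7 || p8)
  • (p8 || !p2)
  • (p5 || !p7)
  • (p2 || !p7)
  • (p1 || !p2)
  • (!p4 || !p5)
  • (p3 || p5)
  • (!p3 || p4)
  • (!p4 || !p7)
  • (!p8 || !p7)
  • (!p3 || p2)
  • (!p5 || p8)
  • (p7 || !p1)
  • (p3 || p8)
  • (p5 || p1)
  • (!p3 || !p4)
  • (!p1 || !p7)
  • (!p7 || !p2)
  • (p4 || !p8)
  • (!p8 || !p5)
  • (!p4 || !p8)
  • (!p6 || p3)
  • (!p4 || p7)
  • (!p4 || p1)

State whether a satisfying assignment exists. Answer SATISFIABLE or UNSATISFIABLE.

p7 = True:
  propagation gives p5=True, p1=False, p2=True; an empty clause results — contradiction.
p7 = False:
  propagation gives p8=True, p1=False, p2=False, p3=False; an empty clause results — contradiction.
Every branch closes, so no satisfying assignment exists.

UNSATISFIABLE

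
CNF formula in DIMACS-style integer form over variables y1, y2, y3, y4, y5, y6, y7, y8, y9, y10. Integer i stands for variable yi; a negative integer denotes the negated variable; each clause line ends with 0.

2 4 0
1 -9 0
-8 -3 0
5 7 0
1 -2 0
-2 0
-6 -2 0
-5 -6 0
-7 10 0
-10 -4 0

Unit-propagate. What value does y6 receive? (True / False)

False

(!y2) stands alone — y2 = False.
(y4 || y2) with y2 = False leaves only y4, so y4 = True.
In (!y10 || !y4), !y4 is now false; !y10 must hold, so y10 = False.
(y10 || !y7) with y10 = False leaves only !y7, so y7 = False.
(y5 || y7): since y7 = False, the clause reduces to (y5). y5 = True.
(!y6 || !y5): since y5 = True, the clause reduces to (!y6). y6 = False.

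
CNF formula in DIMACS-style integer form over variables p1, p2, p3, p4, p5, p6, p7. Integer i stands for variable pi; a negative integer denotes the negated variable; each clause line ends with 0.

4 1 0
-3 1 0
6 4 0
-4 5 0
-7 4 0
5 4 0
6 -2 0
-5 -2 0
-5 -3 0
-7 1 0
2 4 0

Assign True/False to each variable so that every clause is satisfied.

p1 occurs only positively in the remaining clauses — set p1 = True.
Pure literal: p3 appears only negated; assign p3 = False.
Branch on p2: take p2 = False.
  then p4 is forced to True.
  then p5 is forced to True.
p6, p7 are now unconstrained; take p6 = True, p7 = False.

p1=True, p2=False, p3=False, p4=True, p5=True, p6=True, p7=False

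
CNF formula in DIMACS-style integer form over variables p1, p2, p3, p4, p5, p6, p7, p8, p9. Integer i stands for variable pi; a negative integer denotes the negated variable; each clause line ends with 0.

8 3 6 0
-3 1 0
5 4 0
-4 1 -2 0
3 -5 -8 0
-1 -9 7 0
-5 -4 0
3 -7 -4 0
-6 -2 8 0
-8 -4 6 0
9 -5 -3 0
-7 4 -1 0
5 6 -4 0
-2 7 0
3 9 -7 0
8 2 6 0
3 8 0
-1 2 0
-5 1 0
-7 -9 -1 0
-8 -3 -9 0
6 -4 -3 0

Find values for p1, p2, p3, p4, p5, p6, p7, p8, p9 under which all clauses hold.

p1 = 0  p2 = 0  p3 = 0  p4 = 1  p5 = 0  p6 = 1  p7 = 0  p8 = 1  p9 = 1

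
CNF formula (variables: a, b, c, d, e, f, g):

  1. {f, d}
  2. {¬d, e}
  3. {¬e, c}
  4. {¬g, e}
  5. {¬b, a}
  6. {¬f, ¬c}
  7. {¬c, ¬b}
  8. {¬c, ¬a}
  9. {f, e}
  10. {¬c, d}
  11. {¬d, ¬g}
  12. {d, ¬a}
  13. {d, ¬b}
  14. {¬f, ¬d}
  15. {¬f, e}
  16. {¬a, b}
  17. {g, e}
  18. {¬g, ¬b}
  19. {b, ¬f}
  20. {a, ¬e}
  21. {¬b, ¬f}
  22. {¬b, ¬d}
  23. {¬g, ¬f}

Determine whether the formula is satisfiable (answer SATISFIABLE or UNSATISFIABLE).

UNSATISFIABLE

b = True:
  propagation gives a=True, c=False, e=False, d=False; an empty clause results — contradiction.
b = False:
  propagation gives a=False, f=False, d=True, e=True; an empty clause results — contradiction.
Every branch closes, so no satisfying assignment exists.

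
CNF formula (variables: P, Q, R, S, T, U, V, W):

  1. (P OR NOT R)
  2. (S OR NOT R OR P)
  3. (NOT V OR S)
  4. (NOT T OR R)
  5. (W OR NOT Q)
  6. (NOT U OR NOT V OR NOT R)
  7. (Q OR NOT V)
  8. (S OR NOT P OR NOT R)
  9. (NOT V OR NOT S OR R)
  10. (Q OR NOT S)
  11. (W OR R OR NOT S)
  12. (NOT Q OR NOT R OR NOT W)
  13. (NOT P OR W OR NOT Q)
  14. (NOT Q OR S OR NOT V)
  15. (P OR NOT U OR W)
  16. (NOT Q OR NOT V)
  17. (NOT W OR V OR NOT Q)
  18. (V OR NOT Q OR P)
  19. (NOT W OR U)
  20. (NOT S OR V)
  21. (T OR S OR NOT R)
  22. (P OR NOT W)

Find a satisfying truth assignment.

P = F  Q = F  R = F  S = F  T = F  U = F  V = F  W = F

Check each clause:
  1. (NOT R OR P) — NOT R is true.
  2. (S OR NOT R OR P) — NOT R is true.
  3. (S OR NOT V) — NOT V is true.
  4. (NOT T OR R) — NOT T is true.
  5. (W OR NOT Q) — NOT Q is true.
  6. (NOT U OR NOT V OR NOT R) — NOT V is true.
  7. (Q OR NOT V) — NOT V is true.
  8. (NOT P OR S OR NOT R) — NOT R is true.
  9. (NOT V OR R OR NOT S) — NOT V is true.
  10. (Q OR NOT S) — NOT S is true.
  11. (R OR W OR NOT S) — NOT S is true.
  12. (NOT W OR NOT R OR NOT Q) — NOT W is true.
  13. (NOT Q OR W OR NOT P) — NOT P is true.
  14. (S OR NOT V OR NOT Q) — NOT V is true.
  15. (W OR P OR NOT U) — NOT U is true.
  16. (NOT V OR NOT Q) — NOT V is true.
  17. (NOT Q OR NOT W OR V) — NOT W is true.
  18. (V OR NOT Q OR P) — NOT Q is true.
  19. (U OR NOT W) — NOT W is true.
  20. (V OR NOT S) — NOT S is true.
  21. (S OR NOT R OR T) — NOT R is true.
  22. (NOT W OR P) — NOT W is true.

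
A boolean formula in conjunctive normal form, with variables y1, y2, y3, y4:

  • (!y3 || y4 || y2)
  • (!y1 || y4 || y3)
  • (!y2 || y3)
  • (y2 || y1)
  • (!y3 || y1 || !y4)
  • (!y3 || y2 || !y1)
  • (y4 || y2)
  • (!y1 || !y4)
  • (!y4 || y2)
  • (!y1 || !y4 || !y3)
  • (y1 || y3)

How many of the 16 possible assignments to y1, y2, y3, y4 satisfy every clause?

2

Satisfying assignments:
  y1=0 y2=1 y3=1 y4=0
  y1=1 y2=1 y3=1 y4=0
Count: 2.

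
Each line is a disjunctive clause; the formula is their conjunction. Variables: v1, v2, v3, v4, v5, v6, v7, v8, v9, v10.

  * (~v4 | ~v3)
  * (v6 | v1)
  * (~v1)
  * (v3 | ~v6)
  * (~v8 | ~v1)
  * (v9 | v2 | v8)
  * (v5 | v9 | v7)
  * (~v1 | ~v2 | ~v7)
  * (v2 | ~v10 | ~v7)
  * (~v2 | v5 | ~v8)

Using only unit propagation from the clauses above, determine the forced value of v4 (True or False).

False

(~v1) is a unit clause: v1 = False.
(v6 | v1): since v1 = False, the clause reduces to (v6). v6 = True.
From (~v6 | v3) and v6 = True: v3 = True.
(~v3 | ~v4): since v3 = True, the clause reduces to (~v4). v4 = False.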